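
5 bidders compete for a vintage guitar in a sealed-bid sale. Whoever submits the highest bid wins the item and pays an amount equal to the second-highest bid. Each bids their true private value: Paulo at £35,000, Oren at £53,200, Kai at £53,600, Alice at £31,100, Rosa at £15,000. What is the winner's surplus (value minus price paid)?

Surplus = £400.

Bids in descending order: Kai £53,600 > Oren £53,200 > Paulo £35,000 > Alice £31,100 > Rosa £15,000.
Kai wins with the top bid and pays the second-highest, £53,200.
Surplus = £53,600 − £53,200 = £400.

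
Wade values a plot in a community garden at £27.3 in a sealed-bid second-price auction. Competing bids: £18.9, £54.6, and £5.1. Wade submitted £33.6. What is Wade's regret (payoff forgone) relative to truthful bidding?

The highest competing bid is £54.6.
Bidding truthfully at £27.3: the top bid is £54.6 (a rival), so Wade loses. Payoff = £0.0.
Bidding £33.6: the top bid is £54.6 (a rival), so Wade loses. Payoff = £0.0.
Regret = truthful payoff − actual payoff = £0.0 − £0.0 = £0.0.
The bid only affects whether you win, not the price — here both bids land on the same side of the top rival bid, so the deviation is payoff-neutral.

Regret: £0.0.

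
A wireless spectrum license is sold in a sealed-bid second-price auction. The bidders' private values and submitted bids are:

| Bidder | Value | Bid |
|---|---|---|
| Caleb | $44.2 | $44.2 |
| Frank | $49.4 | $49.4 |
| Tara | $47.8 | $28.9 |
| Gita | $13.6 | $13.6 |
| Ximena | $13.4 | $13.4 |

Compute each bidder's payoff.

Bids in descending order: Frank $49.4; Caleb $44.2; Tara $28.9; Gita $13.6; Ximena $13.4.
Frank has the top bid and wins; the price is the second-highest bid, $44.2.
Frank's payoff = $49.4 − $44.2 = $5.2. All other bidders lose, so their payoff is 0.

Caleb $0.0, Frank $5.2, Tara $0.0, Gita $0.0, Ximena $0.0.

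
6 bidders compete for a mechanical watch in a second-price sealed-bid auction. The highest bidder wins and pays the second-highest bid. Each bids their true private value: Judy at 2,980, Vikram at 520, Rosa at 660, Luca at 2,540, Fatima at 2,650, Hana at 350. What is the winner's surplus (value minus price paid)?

Surplus = 330.

Sorted high to low: Judy 2,980 > Fatima 2,650 > Luca 2,540 > Rosa 660 > Vikram 520 > Hana 350.
Judy wins with the top bid and pays the second-highest, 2,650.
Surplus = 2,980 − 2,650 = 330.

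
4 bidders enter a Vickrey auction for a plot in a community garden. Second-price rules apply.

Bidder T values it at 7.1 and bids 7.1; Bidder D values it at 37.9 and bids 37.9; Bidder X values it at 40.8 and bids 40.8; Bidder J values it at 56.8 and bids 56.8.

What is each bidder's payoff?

Bidder T 0.0, Bidder D 0.0, Bidder X 0.0, Bidder J 16.0.

Ranking the bids: Bidder J 56.8, then Bidder X 40.8, then Bidder D 37.9, then Bidder T 7.1.
Bidder J has the top bid and wins; the price is the second-highest bid, 40.8.
Bidder J's payoff = 56.8 − 40.8 = 16.0. All other bidders lose, so their payoff is 0.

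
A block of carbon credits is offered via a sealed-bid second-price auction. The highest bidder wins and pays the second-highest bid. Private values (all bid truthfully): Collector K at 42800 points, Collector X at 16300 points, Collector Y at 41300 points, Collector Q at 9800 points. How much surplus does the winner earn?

Surplus = 1500 points.

Bids in descending order: Collector K 42800 points > Collector Y 41300 points > Collector X 16300 points > Collector Q 9800 points.
Collector K wins with the top bid and pays the second-highest, 41300 points.
Surplus = 42800 points − 41300 points = 1500 points.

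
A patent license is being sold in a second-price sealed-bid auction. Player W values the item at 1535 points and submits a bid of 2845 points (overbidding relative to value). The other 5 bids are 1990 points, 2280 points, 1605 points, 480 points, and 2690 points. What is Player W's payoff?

Highest competing bid: 2690 points.
Player W's bid 2845 points is the highest overall, so Player W wins and pays the second-highest bid, 2690 points.
Payoff = value − price = 1535 points − 2690 points = -1155 points.

Player W's payoff: -1155 points.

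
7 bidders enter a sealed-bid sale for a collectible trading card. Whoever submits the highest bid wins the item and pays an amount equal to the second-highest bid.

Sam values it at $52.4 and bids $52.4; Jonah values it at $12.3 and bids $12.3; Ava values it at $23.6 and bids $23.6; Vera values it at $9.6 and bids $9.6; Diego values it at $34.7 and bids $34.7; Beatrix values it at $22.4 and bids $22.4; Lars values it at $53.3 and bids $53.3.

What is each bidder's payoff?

Sam $0.0, Jonah $0.0, Ava $0.0, Vera $0.0, Diego $0.0, Beatrix $0.0, Lars $0.9.

Ranking the bids: Lars $53.3; Sam $52.4; Diego $34.7; Ava $23.6; Beatrix $22.4; Jonah $12.3; Vera $9.6.
Lars has the top bid and wins; the price is the second-highest bid, $52.4.
Lars's payoff = $53.3 − $52.4 = $0.9. All other bidders lose, so their payoff is 0.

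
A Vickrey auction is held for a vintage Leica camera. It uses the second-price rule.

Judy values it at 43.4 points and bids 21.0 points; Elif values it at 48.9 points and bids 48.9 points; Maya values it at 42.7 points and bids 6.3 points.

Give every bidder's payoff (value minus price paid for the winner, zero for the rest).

Judy 0.0 points, Elif 27.9 points, Maya 0.0 points.

Bids in descending order: Elif 48.9 points > Judy 21.0 points > Maya 6.3 points.
Elif has the top bid and wins; the price is the second-highest bid, 21.0 points.
Elif's payoff = 48.9 points − 21.0 points = 27.9 points. All other bidders lose, so their payoff is 0.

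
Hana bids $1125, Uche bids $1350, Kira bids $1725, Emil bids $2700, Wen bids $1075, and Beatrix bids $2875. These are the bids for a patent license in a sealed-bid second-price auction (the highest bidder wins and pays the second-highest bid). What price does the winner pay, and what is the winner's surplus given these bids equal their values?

Ranking the bids: Beatrix $2875 > Emil $2700 > Kira $1725 > Uche $1350 > Hana $1125 > Wen $1075.
Beatrix is the highest bidder, so Beatrix wins.
Under the second-price rule, the price is the second-highest bid: $2700.
Surplus = $2875 − $2700 = $175.

Price $2700; surplus $175.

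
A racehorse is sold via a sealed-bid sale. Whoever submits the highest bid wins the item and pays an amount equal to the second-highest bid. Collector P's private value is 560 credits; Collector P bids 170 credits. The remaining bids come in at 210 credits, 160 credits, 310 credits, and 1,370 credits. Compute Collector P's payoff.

Collector P's payoff: 0 credits.

Highest competing bid: 1,370 credits.
Collector P's bid 170 credits is not the highest, so Collector P loses, pays nothing, and earns zero payoff.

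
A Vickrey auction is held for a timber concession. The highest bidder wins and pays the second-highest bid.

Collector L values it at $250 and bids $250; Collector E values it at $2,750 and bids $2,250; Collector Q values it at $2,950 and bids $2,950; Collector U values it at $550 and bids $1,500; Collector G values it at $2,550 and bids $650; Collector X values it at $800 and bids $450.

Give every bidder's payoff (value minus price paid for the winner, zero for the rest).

Collector L $0, Collector E $0, Collector Q $700, Collector U $0, Collector G $0, Collector X $0.

Bids in descending order: Collector Q $2,950 > Collector E $2,250 > Collector U $1,500 > Collector G $650 > Collector X $450 > Collector L $250.
Collector Q has the top bid and wins; the price is the second-highest bid, $2,250.
Collector Q's payoff = $2,950 − $2,250 = $700. All other bidders lose, so their payoff is 0.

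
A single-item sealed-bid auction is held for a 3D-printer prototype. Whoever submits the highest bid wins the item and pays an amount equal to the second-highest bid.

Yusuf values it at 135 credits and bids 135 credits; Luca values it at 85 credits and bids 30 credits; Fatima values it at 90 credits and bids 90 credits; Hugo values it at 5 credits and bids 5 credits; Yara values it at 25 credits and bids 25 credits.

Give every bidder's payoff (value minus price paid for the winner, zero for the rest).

Payoffs: Yusuf 45 credits, Luca 0 credits, Fatima 0 credits, Hugo 0 credits, Yara 0 credits.

Ordered from highest: Yusuf 135 credits; Fatima 90 credits; Luca 30 credits; Yara 25 credits; Hugo 5 credits.
Yusuf has the top bid and wins; the price is the second-highest bid, 90 credits.
Yusuf's payoff = 135 credits − 90 credits = 45 credits. All other bidders lose, so their payoff is 0.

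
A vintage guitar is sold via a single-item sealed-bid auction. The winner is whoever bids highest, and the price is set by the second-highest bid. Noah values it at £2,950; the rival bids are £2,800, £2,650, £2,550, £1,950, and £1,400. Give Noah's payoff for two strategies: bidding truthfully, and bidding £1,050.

Truthful: £150; alternative: £0.

The highest competing bid is £2,800.
Bidding truthfully at £2,950: Noah has the top bid, wins, and pays the second-highest bid £2,800. Payoff = £2,950 − £2,800 = £150.
Bidding £1,050: the top bid is £2,800 (a rival), so Noah loses. Payoff = £0.
This is the dominant-strategy logic: truthful bidding weakly beats any alternative.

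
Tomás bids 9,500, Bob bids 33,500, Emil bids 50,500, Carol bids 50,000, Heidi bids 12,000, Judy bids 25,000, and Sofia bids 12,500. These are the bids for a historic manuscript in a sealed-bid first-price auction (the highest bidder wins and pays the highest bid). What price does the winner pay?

Ranking the bids: Emil 50,500 > Carol 50,000 > Bob 33,500 > Judy 25,000 > Sofia 12,500 > Heidi 12,000 > Tomás 9,500.
Emil is the highest bidder, so Emil wins.
Under the first-price rule, the price is the highest bid: 50,500.

Price paid: 50,500.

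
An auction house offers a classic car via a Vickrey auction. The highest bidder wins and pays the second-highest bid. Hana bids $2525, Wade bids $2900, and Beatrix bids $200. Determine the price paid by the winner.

Sorted high to low: Wade $2900 > Hana $2525 > Beatrix $200.
Wade has the highest bid, so Wade wins.
The second-highest bid is $2525, so that is what Wade pays.

The winner pays $2525.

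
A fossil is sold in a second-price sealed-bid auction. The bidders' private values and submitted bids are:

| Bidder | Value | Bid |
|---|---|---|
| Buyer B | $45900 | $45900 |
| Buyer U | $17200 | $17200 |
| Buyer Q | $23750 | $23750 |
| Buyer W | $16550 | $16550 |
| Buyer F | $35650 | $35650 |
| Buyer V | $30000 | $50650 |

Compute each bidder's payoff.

Sorted high to low: Buyer V $50650; Buyer B $45900; Buyer F $35650; Buyer Q $23750; Buyer U $17200; Buyer W $16550.
Buyer V has the top bid and wins; the price is the second-highest bid, $45900.
Buyer V's payoff = $30000 − $45900 = -$15900. All other bidders lose, so their payoff is 0.

Payoffs: Buyer B $0, Buyer U $0, Buyer Q $0, Buyer W $0, Buyer F $0, Buyer V -$15900.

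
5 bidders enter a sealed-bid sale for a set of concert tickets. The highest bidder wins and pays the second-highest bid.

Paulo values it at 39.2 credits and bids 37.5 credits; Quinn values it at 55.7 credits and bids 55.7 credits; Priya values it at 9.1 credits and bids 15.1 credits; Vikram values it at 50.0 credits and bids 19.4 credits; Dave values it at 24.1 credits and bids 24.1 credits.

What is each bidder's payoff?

Ordered from highest: Quinn 55.7 credits, then Paulo 37.5 credits, then Dave 24.1 credits, then Vikram 19.4 credits, then Priya 15.1 credits.
Quinn has the top bid and wins; the price is the second-highest bid, 37.5 credits.
Quinn's payoff = 55.7 credits − 37.5 credits = 18.2 credits. All other bidders lose, so their payoff is 0.

Payoffs: Paulo 0.0 credits, Quinn 18.2 credits, Priya 0.0 credits, Vikram 0.0 credits, Dave 0.0 credits.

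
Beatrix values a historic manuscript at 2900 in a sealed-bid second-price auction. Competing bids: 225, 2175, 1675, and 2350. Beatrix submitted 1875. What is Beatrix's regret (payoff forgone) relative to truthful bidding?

The highest competing bid is 2350.
Bidding truthfully at 2900: Beatrix has the top bid, wins, and pays the second-highest bid 2350. Payoff = 2900 − 2350 = 550.
Bidding 1875: the top bid is 2350 (a rival), so Beatrix loses. Payoff = 0.
Regret = truthful payoff − actual payoff = 550 − 0 = 550.
This is the dominant-strategy logic: truthful bidding weakly beats any alternative.

Regret: 550.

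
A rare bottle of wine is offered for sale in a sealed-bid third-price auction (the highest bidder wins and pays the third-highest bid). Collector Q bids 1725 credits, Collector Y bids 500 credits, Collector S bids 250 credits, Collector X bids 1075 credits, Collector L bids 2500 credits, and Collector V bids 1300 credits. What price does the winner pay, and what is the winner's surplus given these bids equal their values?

Ordered from highest: Collector L 2500 credits > Collector Q 1725 credits > Collector V 1300 credits > Collector X 1075 credits > Collector Y 500 credits > Collector S 250 credits.
Collector L is the highest bidder, so Collector L wins.
Under the third-price rule, the price is the third-highest bid: 1300 credits.
Surplus = 2500 credits − 1300 credits = 1200 credits.

Price 1300 credits; surplus 1200 credits.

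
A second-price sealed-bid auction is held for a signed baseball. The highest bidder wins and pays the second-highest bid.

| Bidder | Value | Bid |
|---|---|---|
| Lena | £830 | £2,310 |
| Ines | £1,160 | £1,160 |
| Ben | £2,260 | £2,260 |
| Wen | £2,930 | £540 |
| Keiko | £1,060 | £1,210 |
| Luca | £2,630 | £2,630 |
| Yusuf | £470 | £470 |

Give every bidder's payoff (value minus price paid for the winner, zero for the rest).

Ranking the bids: Luca £2,630 > Lena £2,310 > Ben £2,260 > Keiko £1,210 > Ines £1,160 > Wen £540 > Yusuf £470.
Luca has the top bid and wins; the price is the second-highest bid, £2,310.
Luca's payoff = £2,630 − £2,310 = £320. All other bidders lose, so their payoff is 0.

Payoffs: Lena £0, Ines £0, Ben £0, Wen £0, Keiko £0, Luca £320, Yusuf £0.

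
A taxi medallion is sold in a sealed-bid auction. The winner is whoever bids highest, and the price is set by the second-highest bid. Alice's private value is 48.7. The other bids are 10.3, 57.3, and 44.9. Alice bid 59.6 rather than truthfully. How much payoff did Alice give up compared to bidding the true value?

8.6

The highest competing bid is 57.3.
Bidding truthfully at 48.7: the top bid is 57.3 (a rival), so Alice loses. Payoff = 0.0.
Bidding 59.6: Alice has the top bid, wins, and pays the second-highest bid 57.3. Payoff = 48.7 − 57.3 = -8.6.
Regret = truthful payoff − actual payoff = 0.0 − -8.6 = 8.6.
This is the dominant-strategy logic: truthful bidding weakly beats any alternative.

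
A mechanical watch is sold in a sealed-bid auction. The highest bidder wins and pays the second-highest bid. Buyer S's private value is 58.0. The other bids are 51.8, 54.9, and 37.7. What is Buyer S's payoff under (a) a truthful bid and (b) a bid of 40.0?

Truthful: 3.1; alternative: 0.0.

The highest competing bid is 54.9.
Bidding truthfully at 58.0: Buyer S has the top bid, wins, and pays the second-highest bid 54.9. Payoff = 58.0 − 54.9 = 3.1.
Bidding 40.0: the top bid is 54.9 (a rival), so Buyer S loses. Payoff = 0.0.
Deviating from a truthful bid can only lose payoff in a second-price auction — never gain.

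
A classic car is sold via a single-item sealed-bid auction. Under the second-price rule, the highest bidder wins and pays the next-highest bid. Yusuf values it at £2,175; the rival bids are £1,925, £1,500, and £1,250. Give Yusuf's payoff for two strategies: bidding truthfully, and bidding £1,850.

The highest competing bid is £1,925.
Bidding truthfully at £2,175: Yusuf has the top bid, wins, and pays the second-highest bid £1,925. Payoff = £2,175 − £1,925 = £250.
Bidding £1,850: the top bid is £1,925 (a rival), so Yusuf loses. Payoff = £0.
Deviating from a truthful bid can only lose payoff in a second-price auction — never gain.

Truthful: £250; alternative: £0.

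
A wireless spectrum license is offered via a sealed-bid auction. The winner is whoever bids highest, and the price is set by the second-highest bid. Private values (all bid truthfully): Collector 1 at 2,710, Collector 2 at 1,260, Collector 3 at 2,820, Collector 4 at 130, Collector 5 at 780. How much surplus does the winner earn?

Surplus = 110.

Ordered from highest: Collector 3 2,820, then Collector 1 2,710, then Collector 2 1,260, then Collector 5 780, then Collector 4 130.
Collector 3 wins with the top bid and pays the second-highest, 2,710.
Surplus = 2,820 − 2,710 = 110.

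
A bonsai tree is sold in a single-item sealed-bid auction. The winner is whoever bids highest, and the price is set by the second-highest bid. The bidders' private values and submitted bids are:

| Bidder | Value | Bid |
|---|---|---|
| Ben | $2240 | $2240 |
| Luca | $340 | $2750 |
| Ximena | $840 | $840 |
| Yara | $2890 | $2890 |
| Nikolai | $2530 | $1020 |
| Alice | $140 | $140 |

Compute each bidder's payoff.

Payoffs: Ben $0, Luca $0, Ximena $0, Yara $140, Nikolai $0, Alice $0.

Ranking the bids: Yara $2890 > Luca $2750 > Ben $2240 > Nikolai $1020 > Ximena $840 > Alice $140.
Yara has the top bid and wins; the price is the second-highest bid, $2750.
Yara's payoff = $2890 − $2750 = $140. All other bidders lose, so their payoff is 0.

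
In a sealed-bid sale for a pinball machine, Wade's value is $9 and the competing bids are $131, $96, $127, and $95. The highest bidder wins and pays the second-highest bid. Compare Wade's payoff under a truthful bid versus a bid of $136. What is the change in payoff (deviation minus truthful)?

The highest competing bid is $131.
Bidding truthfully at $9: the top bid is $131 (a rival), so Wade loses. Payoff = $0.
Bidding $136: Wade has the top bid, wins, and pays the second-highest bid $131. Payoff = $9 − $131 = -$122.
Change = -$122 − $0 = -$122.
Deviating from a truthful bid can only lose payoff in a second-price auction — never gain.

-$122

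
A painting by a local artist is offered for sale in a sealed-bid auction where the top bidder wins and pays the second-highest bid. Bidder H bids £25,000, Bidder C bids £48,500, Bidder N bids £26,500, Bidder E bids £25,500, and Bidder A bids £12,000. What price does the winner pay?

Ranking the bids: Bidder C £48,500, then Bidder N £26,500, then Bidder E £25,500, then Bidder H £25,000, then Bidder A £12,000.
Bidder C is the highest bidder, so Bidder C wins.
Under the second-price rule, the price is the second-highest bid: £26,500.

The winner pays £26,500.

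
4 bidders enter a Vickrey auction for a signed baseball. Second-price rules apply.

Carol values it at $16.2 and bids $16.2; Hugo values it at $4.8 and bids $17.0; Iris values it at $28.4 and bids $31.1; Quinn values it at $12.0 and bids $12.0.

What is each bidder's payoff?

Bids in descending order: Iris $31.1; Hugo $17.0; Carol $16.2; Quinn $12.0.
Iris has the top bid and wins; the price is the second-highest bid, $17.0.
Iris's payoff = $28.4 − $17.0 = $11.4. All other bidders lose, so their payoff is 0.

Carol $0.0, Hugo $0.0, Iris $11.4, Quinn $0.0.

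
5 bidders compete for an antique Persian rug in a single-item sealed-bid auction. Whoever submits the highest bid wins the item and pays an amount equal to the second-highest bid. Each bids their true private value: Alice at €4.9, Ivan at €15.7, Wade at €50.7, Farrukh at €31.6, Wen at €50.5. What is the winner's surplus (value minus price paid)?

Winner's surplus: €0.2.

Ordered from highest: Wade €50.7 > Wen €50.5 > Farrukh €31.6 > Ivan €15.7 > Alice €4.9.
Wade wins with the top bid and pays the second-highest, €50.5.
Surplus = €50.7 − €50.5 = €0.2.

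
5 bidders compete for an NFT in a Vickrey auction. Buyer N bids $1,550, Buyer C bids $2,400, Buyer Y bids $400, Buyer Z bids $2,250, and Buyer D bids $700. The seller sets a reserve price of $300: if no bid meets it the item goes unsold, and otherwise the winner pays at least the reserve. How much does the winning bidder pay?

The winner pays $2,250.

Ranking the bids: Buyer C $2,400 > Buyer Z $2,250 > Buyer N $1,550 > Buyer D $700 > Buyer Y $400.
Buyer C has the highest bid, so Buyer C wins.
The second-highest bid is $2,250, which exceeds the reserve, so that sets the price.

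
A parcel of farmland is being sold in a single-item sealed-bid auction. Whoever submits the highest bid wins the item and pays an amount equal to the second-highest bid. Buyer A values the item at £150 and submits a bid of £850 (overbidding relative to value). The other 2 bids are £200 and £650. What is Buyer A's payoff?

Buyer A's payoff: -£500.

Highest competing bid: £650.
Buyer A's bid £850 is the highest overall, so Buyer A wins and pays the second-highest bid, £650.
Payoff = value − price = £150 − £650 = -£500.
Overbidding won the item at a price above value — truthful bidding would have avoided this loss.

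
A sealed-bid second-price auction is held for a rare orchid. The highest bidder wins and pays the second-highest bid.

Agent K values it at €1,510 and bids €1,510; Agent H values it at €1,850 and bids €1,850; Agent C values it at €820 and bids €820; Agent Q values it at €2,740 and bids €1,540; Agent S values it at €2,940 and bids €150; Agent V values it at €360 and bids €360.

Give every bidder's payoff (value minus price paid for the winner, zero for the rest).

Sorted high to low: Agent H €1,850; Agent Q €1,540; Agent K €1,510; Agent C €820; Agent V €360; Agent S €150.
Agent H has the top bid and wins; the price is the second-highest bid, €1,540.
Agent H's payoff = €1,850 − €1,540 = €310. All other bidders lose, so their payoff is 0.

Payoffs: Agent K €0, Agent H €310, Agent C €0, Agent Q €0, Agent S €0, Agent V €0.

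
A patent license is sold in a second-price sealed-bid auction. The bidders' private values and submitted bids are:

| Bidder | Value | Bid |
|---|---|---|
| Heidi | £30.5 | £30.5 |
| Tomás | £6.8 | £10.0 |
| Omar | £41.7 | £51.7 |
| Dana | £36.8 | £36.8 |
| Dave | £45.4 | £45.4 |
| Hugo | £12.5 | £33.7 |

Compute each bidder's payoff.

Heidi £0.0, Tomás £0.0, Omar -£3.7, Dana £0.0, Dave £0.0, Hugo £0.0.

Sorted high to low: Omar £51.7 > Dave £45.4 > Dana £36.8 > Hugo £33.7 > Heidi £30.5 > Tomás £10.0.
Omar has the top bid and wins; the price is the second-highest bid, £45.4.
Omar's payoff = £41.7 − £45.4 = -£3.7. All other bidders lose, so their payoff is 0.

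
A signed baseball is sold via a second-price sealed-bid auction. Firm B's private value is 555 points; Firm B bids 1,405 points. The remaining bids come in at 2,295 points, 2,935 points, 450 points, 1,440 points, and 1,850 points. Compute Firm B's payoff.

Highest competing bid: 2,935 points.
Firm B's bid 1,405 points is not the highest, so Firm B loses, pays nothing, and earns zero payoff.

Firm B's payoff: 0 points.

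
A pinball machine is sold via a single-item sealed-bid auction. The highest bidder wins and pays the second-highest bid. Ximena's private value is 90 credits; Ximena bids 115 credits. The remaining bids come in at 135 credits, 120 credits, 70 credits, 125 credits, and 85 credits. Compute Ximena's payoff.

Highest competing bid: 135 credits.
Ximena's bid 115 credits is not the highest, so Ximena loses, pays nothing, and earns zero payoff.

Payoff = 0 credits.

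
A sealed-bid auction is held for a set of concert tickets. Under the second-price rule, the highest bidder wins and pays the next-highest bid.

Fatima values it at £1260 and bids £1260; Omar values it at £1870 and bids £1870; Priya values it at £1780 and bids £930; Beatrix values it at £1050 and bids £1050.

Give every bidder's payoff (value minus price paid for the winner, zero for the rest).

Ranking the bids: Omar £1870 > Fatima £1260 > Beatrix £1050 > Priya £930.
Omar has the top bid and wins; the price is the second-highest bid, £1260.
Omar's payoff = £1870 − £1260 = £610. All other bidders lose, so their payoff is 0.

Payoffs: Fatima £0, Omar £610, Priya £0, Beatrix £0.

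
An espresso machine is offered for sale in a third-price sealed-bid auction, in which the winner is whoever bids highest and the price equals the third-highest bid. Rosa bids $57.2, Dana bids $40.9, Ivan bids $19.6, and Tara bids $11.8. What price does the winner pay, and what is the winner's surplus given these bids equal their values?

The winner pays $19.6 for a surplus of $37.6.

Ordered from highest: Rosa $57.2, then Dana $40.9, then Ivan $19.6, then Tara $11.8.
Rosa is the highest bidder, so Rosa wins.
Under the third-price rule, the price is the third-highest bid: $19.6.
Surplus = $57.2 − $19.6 = $37.6.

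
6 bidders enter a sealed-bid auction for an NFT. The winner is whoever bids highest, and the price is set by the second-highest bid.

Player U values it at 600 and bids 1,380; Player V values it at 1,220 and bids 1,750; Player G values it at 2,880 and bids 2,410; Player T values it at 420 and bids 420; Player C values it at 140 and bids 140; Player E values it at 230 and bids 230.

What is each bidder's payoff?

Sorted high to low: Player G 2,410; Player V 1,750; Player U 1,380; Player T 420; Player E 230; Player C 140.
Player G has the top bid and wins; the price is the second-highest bid, 1,750.
Player G's payoff = 2,880 − 1,750 = 1,130. All other bidders lose, so their payoff is 0.

Player U 0, Player V 0, Player G 1,130, Player T 0, Player C 0, Player E 0.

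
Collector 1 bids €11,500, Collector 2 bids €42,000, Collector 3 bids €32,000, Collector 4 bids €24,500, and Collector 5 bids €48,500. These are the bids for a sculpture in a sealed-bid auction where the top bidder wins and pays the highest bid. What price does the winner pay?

The winner pays €48,500.

Ranking the bids: Collector 5 €48,500, then Collector 2 €42,000, then Collector 3 €32,000, then Collector 4 €24,500, then Collector 1 €11,500.
Collector 5 is the highest bidder, so Collector 5 wins.
Under the first-price rule, the price is the highest bid: €48,500.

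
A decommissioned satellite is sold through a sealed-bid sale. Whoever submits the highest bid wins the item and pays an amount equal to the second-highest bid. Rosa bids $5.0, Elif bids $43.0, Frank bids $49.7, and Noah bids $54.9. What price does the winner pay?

Bids in descending order: Noah $54.9; Frank $49.7; Elif $43.0; Rosa $5.0.
Noah has the highest bid, so Noah wins.
The second-highest bid is $49.7, so that is what Noah pays.

Price paid: $49.7.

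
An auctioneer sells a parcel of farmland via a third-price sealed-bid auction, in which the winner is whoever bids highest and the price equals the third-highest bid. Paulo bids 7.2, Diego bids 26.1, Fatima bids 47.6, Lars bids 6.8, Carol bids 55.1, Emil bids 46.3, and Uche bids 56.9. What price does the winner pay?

Price paid: 47.6.

Ranking the bids: Uche 56.9; Carol 55.1; Fatima 47.6; Emil 46.3; Diego 26.1; Paulo 7.2; Lars 6.8.
Uche is the highest bidder, so Uche wins.
Under the third-price rule, the price is the third-highest bid: 47.6.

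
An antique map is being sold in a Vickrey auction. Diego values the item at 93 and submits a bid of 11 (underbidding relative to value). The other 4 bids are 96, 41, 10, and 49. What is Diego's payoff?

Highest competing bid: 96.
Diego's bid 11 is not the highest, so Diego loses, pays nothing, and earns zero payoff.

Payoff = 0.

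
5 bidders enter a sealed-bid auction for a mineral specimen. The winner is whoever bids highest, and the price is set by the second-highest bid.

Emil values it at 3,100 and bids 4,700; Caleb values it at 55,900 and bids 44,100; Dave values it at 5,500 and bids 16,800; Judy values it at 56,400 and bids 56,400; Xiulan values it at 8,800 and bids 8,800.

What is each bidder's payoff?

Sorted high to low: Judy 56,400, then Caleb 44,100, then Dave 16,800, then Xiulan 8,800, then Emil 4,700.
Judy has the top bid and wins; the price is the second-highest bid, 44,100.
Judy's payoff = 56,400 − 44,100 = 12,300. All other bidders lose, so their payoff is 0.

Payoffs: Emil 0, Caleb 0, Dave 0, Judy 12,300, Xiulan 0.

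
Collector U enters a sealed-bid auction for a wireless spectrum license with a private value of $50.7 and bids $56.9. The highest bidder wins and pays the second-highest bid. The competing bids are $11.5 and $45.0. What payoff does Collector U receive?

Payoff = $5.7.

Highest competing bid: $45.0.
Collector U's bid $56.9 is the highest overall, so Collector U wins and pays the second-highest bid, $45.0.
Payoff = value − price = $50.7 − $45.0 = $5.7.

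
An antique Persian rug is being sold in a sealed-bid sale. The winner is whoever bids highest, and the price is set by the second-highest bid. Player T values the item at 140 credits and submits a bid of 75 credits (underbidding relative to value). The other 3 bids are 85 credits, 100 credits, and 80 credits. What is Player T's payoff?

Payoff = 0 credits.

Highest competing bid: 100 credits.
Player T's bid 75 credits is not the highest, so Player T loses, pays nothing, and earns zero payoff.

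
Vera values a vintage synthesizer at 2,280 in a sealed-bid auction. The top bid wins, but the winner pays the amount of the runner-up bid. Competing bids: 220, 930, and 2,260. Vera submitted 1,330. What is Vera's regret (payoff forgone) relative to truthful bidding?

The highest competing bid is 2,260.
Bidding truthfully at 2,280: Vera has the top bid, wins, and pays the second-highest bid 2,260. Payoff = 2,280 − 2,260 = 20.
Bidding 1,330: the top bid is 2,260 (a rival), so Vera loses. Payoff = 0.
Regret = truthful payoff − actual payoff = 20 − 0 = 20.
Deviating from a truthful bid can only lose payoff in a second-price auction — never gain.

Payoff forgone: 20.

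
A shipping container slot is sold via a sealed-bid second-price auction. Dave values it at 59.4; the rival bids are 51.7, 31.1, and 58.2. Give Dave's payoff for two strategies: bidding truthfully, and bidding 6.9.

The highest competing bid is 58.2.
Bidding truthfully at 59.4: Dave has the top bid, wins, and pays the second-highest bid 58.2. Payoff = 59.4 − 58.2 = 1.2.
Bidding 6.9: the top bid is 58.2 (a rival), so Dave loses. Payoff = 0.0.

Truthful: 1.2; alternative: 0.0.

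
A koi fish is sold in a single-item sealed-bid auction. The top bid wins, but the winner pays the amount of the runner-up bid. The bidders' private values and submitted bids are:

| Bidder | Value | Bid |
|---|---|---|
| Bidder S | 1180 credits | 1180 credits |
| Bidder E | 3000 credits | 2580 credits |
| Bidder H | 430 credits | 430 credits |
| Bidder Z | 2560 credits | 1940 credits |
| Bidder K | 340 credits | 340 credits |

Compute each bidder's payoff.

Bidder S 0 credits, Bidder E 1060 credits, Bidder H 0 credits, Bidder Z 0 credits, Bidder K 0 credits.

Ordered from highest: Bidder E 2580 credits > Bidder Z 1940 credits > Bidder S 1180 credits > Bidder H 430 credits > Bidder K 340 credits.
Bidder E has the top bid and wins; the price is the second-highest bid, 1940 credits.
Bidder E's payoff = 3000 credits − 1940 credits = 1060 credits. All other bidders lose, so their payoff is 0.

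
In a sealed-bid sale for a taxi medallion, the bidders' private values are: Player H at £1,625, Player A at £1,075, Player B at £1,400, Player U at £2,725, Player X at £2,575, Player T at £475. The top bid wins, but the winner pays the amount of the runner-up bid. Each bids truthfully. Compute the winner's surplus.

Ordered from highest: Player U £2,725 > Player X £2,575 > Player H £1,625 > Player B £1,400 > Player A £1,075 > Player T £475.
Player U wins with the top bid and pays the second-highest, £2,575.
Surplus = £2,725 − £2,575 = £150.

Winner's surplus: £150.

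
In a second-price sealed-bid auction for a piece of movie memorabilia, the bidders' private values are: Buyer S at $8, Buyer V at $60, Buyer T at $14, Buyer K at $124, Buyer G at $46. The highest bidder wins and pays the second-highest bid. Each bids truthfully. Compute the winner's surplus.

Surplus = $64.

Sorted high to low: Buyer K $124; Buyer V $60; Buyer G $46; Buyer T $14; Buyer S $8.
Buyer K wins with the top bid and pays the second-highest, $60.
Surplus = $124 − $60 = $64.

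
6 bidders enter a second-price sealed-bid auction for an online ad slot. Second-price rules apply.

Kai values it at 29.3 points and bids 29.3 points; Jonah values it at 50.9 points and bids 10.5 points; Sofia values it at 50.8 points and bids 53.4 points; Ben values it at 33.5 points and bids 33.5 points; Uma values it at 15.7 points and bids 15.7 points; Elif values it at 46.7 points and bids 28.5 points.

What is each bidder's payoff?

Sorted high to low: Sofia 53.4 points, then Ben 33.5 points, then Kai 29.3 points, then Elif 28.5 points, then Uma 15.7 points, then Jonah 10.5 points.
Sofia has the top bid and wins; the price is the second-highest bid, 33.5 points.
Sofia's payoff = 50.8 points − 33.5 points = 17.3 points. All other bidders lose, so their payoff is 0.

Kai 0.0 points, Jonah 0.0 points, Sofia 17.3 points, Ben 0.0 points, Uma 0.0 points, Elif 0.0 points.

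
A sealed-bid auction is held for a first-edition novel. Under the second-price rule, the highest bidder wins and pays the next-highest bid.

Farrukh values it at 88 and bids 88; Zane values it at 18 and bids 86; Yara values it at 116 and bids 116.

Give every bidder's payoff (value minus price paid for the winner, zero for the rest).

Bids in descending order: Yara 116, then Farrukh 88, then Zane 86.
Yara has the top bid and wins; the price is the second-highest bid, 88.
Yara's payoff = 116 − 88 = 28. All other bidders lose, so their payoff is 0.

Farrukh 0, Zane 0, Yara 28.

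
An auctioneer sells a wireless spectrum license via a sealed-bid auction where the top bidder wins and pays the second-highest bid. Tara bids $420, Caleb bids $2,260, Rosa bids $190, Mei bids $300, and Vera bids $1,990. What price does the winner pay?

Bids in descending order: Caleb $2,260, then Vera $1,990, then Tara $420, then Mei $300, then Rosa $190.
Caleb is the highest bidder, so Caleb wins.
Under the second-price rule, the price is the second-highest bid: $1,990.

The winner pays $1,990.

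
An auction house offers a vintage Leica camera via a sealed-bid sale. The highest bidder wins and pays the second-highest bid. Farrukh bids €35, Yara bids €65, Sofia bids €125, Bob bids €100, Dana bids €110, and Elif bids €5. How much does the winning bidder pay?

€110

Sorted high to low: Sofia €125; Dana €110; Bob €100; Yara €65; Farrukh €35; Elif €5.
Sofia has the highest bid, so Sofia wins.
The second-highest bid is €110, so that is what Sofia pays.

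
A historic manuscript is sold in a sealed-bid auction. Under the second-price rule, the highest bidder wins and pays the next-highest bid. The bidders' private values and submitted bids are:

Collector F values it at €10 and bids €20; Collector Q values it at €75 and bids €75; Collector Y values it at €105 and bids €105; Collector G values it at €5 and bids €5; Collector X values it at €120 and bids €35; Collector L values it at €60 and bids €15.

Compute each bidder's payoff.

Sorted high to low: Collector Y €105 > Collector Q €75 > Collector X €35 > Collector F €20 > Collector L €15 > Collector G €5.
Collector Y has the top bid and wins; the price is the second-highest bid, €75.
Collector Y's payoff = €105 − €75 = €30. All other bidders lose, so their payoff is 0.

Payoffs: Collector F €0, Collector Q €0, Collector Y €30, Collector G €0, Collector X €0, Collector L €0.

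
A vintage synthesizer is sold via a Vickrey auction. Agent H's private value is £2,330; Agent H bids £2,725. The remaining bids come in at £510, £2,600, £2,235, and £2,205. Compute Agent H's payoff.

Agent H's payoff: -£270.

Highest competing bid: £2,600.
Agent H's bid £2,725 is the highest overall, so Agent H wins and pays the second-highest bid, £2,600.
Payoff = value − price = £2,330 − £2,600 = -£270.
Overbidding won the item at a price above value — truthful bidding would have avoided this loss.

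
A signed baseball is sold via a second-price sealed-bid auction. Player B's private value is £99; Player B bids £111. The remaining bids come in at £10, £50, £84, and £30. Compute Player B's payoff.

Highest competing bid: £84.
Player B's bid £111 is the highest overall, so Player B wins and pays the second-highest bid, £84.
Payoff = value − price = £99 − £84 = £15.

Player B's payoff: £15.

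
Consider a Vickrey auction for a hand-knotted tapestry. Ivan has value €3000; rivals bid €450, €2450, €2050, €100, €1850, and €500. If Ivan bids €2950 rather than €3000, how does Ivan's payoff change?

€0

The highest competing bid is €2450.
Bidding truthfully at €3000: Ivan has the top bid, wins, and pays the second-highest bid €2450. Payoff = €3000 − €2450 = €550.
Bidding €2950: Ivan has the top bid, wins, and pays the second-highest bid €2450. Payoff = €3000 − €2450 = €550.
Change = €550 − €550 = €0.
The bid only affects whether you win, not the price — here both bids land on the same side of the top rival bid, so the deviation is payoff-neutral.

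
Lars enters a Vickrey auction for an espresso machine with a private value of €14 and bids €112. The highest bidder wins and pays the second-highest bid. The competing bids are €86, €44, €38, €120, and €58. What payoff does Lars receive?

Highest competing bid: €120.
Lars's bid €112 is not the highest, so Lars loses, pays nothing, and earns zero payoff.

Lars's payoff: €0.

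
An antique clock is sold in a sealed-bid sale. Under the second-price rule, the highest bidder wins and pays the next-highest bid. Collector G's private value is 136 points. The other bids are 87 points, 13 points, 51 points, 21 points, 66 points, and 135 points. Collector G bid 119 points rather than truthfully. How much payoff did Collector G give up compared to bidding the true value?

The highest competing bid is 135 points.
Bidding truthfully at 136 points: Collector G has the top bid, wins, and pays the second-highest bid 135 points. Payoff = 136 points − 135 points = 1 points.
Bidding 119 points: the top bid is 135 points (a rival), so Collector G loses. Payoff = 0 points.
Regret = truthful payoff − actual payoff = 1 points − 0 points = 1 points.

Payoff forgone: 1 points.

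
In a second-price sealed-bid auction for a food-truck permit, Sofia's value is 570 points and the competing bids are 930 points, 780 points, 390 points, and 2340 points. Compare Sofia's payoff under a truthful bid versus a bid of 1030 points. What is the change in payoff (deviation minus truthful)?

0 points

The highest competing bid is 2340 points.
Bidding truthfully at 570 points: the top bid is 2340 points (a rival), so Sofia loses. Payoff = 0 points.
Bidding 1030 points: the top bid is 2340 points (a rival), so Sofia loses. Payoff = 0 points.
Change = 0 points − 0 points = 0 points.
The bid only affects whether you win, not the price — here both bids land on the same side of the top rival bid, so the deviation is payoff-neutral.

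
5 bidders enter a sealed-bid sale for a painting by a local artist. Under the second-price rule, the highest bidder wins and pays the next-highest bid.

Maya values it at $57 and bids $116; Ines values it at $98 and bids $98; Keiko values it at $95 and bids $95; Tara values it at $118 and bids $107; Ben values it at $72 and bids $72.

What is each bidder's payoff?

Sorted high to low: Maya $116; Tara $107; Ines $98; Keiko $95; Ben $72.
Maya has the top bid and wins; the price is the second-highest bid, $107.
Maya's payoff = $57 − $107 = -$50. All other bidders lose, so their payoff is 0.

Payoffs: Maya -$50, Ines $0, Keiko $0, Tara $0, Ben $0.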